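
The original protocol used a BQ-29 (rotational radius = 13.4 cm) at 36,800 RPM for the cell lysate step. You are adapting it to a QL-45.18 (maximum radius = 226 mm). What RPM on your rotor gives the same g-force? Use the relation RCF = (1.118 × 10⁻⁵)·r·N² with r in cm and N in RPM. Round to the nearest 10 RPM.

RCF_original = 1.118 × 10⁻⁵ × 13.4 × (36800)² = 1.118 × 10⁻⁵ × 13.4 × 1,354,240,000 ≈ 202,881.4 × g
Your rotor: r = 226 mm = 22.6 cm
202,881.4 = 1.118 × 10⁻⁵ × 22.6 × N²
N² = 202,881.4 / (25.2668 × 10⁻⁵) = 802,956,449
N ≈ √802,956,449 ≈ 28,336.5

28340 RPM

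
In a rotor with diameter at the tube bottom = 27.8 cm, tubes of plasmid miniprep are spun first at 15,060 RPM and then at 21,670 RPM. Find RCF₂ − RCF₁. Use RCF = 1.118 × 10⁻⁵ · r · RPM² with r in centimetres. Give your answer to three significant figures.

≈ 37700 x g

r = 27.8 / 2 = 13.9 cm
RCF₁ = 1.118 × 10⁻⁵ × 13.9 × (15060)² = 1.118 × 10⁻⁵ × 13.9 × 226,803,600 ≈ 35,245.7 × g
RCF₂ = 1.118 × 10⁻⁵ × 13.9 × (21670)² = 1.118 × 10⁻⁵ × 13.9 × 469,588,900 ≈ 72,975.1 × g
Increase = 72,975.1 − 35,245.7 = 37,729.4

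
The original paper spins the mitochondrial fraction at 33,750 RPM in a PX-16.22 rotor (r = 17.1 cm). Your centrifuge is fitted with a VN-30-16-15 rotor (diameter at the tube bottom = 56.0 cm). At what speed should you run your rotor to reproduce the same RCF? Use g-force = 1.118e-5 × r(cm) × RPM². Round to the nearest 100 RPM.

26400 RPM

RCF = 1.118 × 10⁻⁵ × r × N²
RCF_original = 1.118 × 10⁻⁵ × 17.1 × (33750)² = 1.118 × 10⁻⁵ × 17.1 × 1,139,062,500 ≈ 217,763.7 × g
Your rotor: r = 56.0 / 2 = 28 cm
217,763.7 = 1.118 × 10⁻⁵ × 28 × N²
N² = 217,763.7 / (31.304 × 10⁻⁵) = 695,641,771
N ≈ √695,641,771 ≈ 26,375.0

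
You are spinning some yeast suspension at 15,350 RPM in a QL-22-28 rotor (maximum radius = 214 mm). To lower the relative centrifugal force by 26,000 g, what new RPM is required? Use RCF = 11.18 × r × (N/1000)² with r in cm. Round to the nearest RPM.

r = 214 mm = 21.4 cm
Current RCF = 11.18 × 21.4 × (15.35)² = 11.18 × 21.4 × 235.6225 ≈ 56,373.2 × g
Target RCF = 56,373.2 − 26,000 = 30,373.2 × g
(N/1000)² = 30,373.2 / 239.252 = 126.9507
N = 1000 × √126.9507 ≈ 11,267.2

≈ 11267 RPM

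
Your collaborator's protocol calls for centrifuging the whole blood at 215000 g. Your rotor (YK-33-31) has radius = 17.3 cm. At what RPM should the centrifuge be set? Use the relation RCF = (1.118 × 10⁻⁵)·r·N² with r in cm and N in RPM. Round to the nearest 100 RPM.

33300 RPM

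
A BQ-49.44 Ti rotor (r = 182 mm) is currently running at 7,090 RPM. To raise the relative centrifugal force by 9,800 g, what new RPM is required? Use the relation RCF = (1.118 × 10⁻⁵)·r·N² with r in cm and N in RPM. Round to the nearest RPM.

≈ 9921 RPM

r = 182 mm = 18.2 cm
Current RCF = 1.118 × 10⁻⁵ × 18.2 × (7090)² = 1.118 × 10⁻⁵ × 18.2 × 50,268,100 ≈ 10,228.4 × g
Target RCF = 10,228.4 + 9,800 = 20,028.4 × g
N² = 20,028.4 / (20.3476 × 10⁻⁵) = 98,431,265
N ≈ √98,431,265 ≈ 9,921.3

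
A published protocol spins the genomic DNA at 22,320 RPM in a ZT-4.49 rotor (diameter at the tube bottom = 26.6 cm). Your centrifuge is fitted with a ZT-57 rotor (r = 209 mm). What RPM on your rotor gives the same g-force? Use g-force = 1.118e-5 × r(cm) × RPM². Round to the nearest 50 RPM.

Original rotor: r = 26.6 / 2 = 13.3 cm
RCF_original = 1.118 × 10⁻⁵ × 13.3 × (22320)² = 1.118 × 10⁻⁵ × 13.3 × 498,182,400 ≈ 74,076.7 × g
Your rotor: r = 209 mm = 20.9 cm
74,076.7 = 1.118 × 10⁻⁵ × 20.9 × N²
N² = 74,076.7 / (23.3662 × 10⁻⁵) = 317,025,019
N ≈ √317,025,019 ≈ 17,805.2

≈ 17800 RPM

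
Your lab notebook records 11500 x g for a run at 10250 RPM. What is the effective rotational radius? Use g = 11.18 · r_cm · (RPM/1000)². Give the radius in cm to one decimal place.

RCF = 11.18 × r × (N/1000)²
11500 = 11.18 × r × (10.25)²
r = 11500 / (11.18 × 105.0625) = 11500 / 1174.599 ≈ 9.791 cm

r ≈ 9.8 cm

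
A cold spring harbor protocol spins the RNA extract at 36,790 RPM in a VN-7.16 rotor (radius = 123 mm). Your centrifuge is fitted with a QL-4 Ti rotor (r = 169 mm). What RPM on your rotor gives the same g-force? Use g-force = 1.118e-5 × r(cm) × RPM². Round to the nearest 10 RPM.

Original rotor: r = 123 mm = 12.3 cm
RCF_original = 1.118 × 10⁻⁵ × 12.3 × (36790)² = 1.118 × 10⁻⁵ × 12.3 × 1,353,504,100 ≈ 186,125.8 × g
Your rotor: r = 169 mm = 16.9 cm
186,125.8 = 1.118 × 10⁻⁵ × 16.9 × N²
N² = 186,125.8 / (18.8942 × 10⁻⁵) = 985,094,897
N ≈ √985,094,897 ≈ 31,386.2

≈ 31390 RPM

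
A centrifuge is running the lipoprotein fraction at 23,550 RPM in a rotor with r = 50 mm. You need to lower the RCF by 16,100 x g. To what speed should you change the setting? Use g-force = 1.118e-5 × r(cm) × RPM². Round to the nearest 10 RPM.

16330 RPM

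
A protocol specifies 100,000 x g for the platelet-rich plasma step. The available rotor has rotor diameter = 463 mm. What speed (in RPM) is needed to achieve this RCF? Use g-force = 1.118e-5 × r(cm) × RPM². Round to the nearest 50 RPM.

r = 463 mm / 2 = 231.5 mm = 23.15 cm
100,000 = 1.118 × 10⁻⁵ × 23.15 × N²
N² = 100,000 / (25.8817 × 10⁻⁵) = 386,373,384
N ≈ √386,373,384 ≈ 19,656.4

≈ 19650 RPM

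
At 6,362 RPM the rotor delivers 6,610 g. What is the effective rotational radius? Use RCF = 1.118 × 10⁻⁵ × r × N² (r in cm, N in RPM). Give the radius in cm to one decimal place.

6610 = 1.118 × 10⁻⁵ × r × (6362)²
r = 6610 / (1.118 × 10⁻⁵ × 40,475,044) = 6610 / 452.511 ≈ 14.607 cm

≈ 14.6 cm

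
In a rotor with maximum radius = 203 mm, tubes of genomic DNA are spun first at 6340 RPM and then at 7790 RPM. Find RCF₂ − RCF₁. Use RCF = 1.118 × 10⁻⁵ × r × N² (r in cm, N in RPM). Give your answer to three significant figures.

≈ 4650 g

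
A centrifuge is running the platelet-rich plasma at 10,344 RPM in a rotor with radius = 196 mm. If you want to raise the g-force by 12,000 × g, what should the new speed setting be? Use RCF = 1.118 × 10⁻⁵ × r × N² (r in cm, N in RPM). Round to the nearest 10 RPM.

12720 RPM

r = 196 mm = 19.6 cm
Current RCF = 1.118 × 10⁻⁵ × 19.6 × (10344)² = 1.118 × 10⁻⁵ × 19.6 × 106,998,336 ≈ 23,446.3 × g
Target RCF = 23,446.3 + 12,000 = 35,446.3 × g
N² = 35,446.3 / (21.9128 × 10⁻⁵) = 161,760,706
N ≈ √161,760,706 ≈ 12,718.5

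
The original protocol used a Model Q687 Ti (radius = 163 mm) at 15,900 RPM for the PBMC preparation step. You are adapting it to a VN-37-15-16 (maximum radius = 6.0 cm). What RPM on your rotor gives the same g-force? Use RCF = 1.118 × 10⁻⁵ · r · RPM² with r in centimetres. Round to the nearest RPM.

Original rotor: r = 163 mm = 16.3 cm
RCF_original = 1.118 × 10⁻⁵ × 16.3 × (15900)² = 1.118 × 10⁻⁵ × 16.3 × 252,810,000 ≈ 46,070.6 × g
46,070.6 = 1.118 × 10⁻⁵ × 6 × N²
N² = 46,070.6 / (6.708 × 10⁻⁵) = 686,800,835
N ≈ √686,800,835 ≈ 26,206.9

26207 RPM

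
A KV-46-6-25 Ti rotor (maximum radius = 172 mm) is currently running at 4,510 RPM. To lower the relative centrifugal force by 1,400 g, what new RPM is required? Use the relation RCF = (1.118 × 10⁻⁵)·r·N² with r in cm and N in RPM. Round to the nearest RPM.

N₂ ≈ 3614 RPM

r = 172 mm = 17.2 cm
Current RCF = 1.118 × 10⁻⁵ × 17.2 × (4510)² = 1.118 × 10⁻⁵ × 17.2 × 20,340,100 ≈ 3,911.3 × g
Target RCF = 3,911.3 − 1,400 = 2,511.3 × g
N² = 2,511.3 / (19.2296 × 10⁻⁵) = 13,059,554
N ≈ √13,059,554 ≈ 3,613.8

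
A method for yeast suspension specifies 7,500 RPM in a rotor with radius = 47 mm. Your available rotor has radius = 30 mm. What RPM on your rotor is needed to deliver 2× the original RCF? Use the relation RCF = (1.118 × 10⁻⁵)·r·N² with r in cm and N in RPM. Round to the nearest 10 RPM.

≈ 13280 RPM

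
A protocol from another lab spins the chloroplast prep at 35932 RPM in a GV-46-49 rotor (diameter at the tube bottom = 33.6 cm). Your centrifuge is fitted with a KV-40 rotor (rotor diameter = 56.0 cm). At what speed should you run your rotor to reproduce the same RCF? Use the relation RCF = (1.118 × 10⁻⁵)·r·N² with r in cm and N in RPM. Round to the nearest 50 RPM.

Original rotor: r = 33.6 / 2 = 16.8 cm
RCF = 1.118 × 10⁻⁵ × r × N²
RCF_original = 1.118 × 10⁻⁵ × 16.8 × (35932)² = 1.118 × 10⁻⁵ × 16.8 × 1,291,108,624 ≈ 242,501.2 × g
Your rotor: r = 56.0 / 2 = 28 cm
242,501.2 = 1.118 × 10⁻⁵ × 28 × N²
N² = 242,501.2 / (31.304 × 10⁻⁵) = 774,665,219
N ≈ √774,665,219 ≈ 27,832.8

≈ 27850 RPM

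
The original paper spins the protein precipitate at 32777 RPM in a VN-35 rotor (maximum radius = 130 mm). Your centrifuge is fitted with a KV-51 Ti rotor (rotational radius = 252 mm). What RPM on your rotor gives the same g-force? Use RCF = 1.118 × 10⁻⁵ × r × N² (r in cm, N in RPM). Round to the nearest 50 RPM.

23550 RPM

Original rotor: r = 130 mm = 13.0 cm
RCF_original = 1.118 × 10⁻⁵ × 13 × (32777)² = 1.118 × 10⁻⁵ × 13 × 1,074,331,729 ≈ 156,143.4 × g
Your rotor: r = 252 mm = 25.2 cm
156,143.4 = 1.118 × 10⁻⁵ × 25.2 × N²
N² = 156,143.4 / (28.1736 × 10⁻⁵) = 554,218,843
N ≈ √554,218,843 ≈ 23,541.9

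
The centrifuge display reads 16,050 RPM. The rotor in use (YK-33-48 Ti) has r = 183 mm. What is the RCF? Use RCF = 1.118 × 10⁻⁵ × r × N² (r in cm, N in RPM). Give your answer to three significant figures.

RCF ≈ 52700 ×g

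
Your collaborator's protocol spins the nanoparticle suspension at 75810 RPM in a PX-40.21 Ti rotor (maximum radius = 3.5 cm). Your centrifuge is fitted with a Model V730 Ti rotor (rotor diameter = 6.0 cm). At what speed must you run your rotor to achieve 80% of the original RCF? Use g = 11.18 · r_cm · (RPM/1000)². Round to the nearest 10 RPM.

RCF = 11.18 × r × (N/1000)²
RCF_original = 11.18 × 3.5 × (75.81)² = 11.18 × 3.5 × 5,747.1561 ≈ 224,886.2 × g
Target RCF = 0.8 × 224,886.2 ≈ 179,909 × g
Your rotor: r = 6.0 / 2 = 3 cm
179,909 = 11.18 × 3 × (N/1000)²
(N/1000)² = 179,909 / 33.54 = 5364.013
N = 1000 × √5364.013 ≈ 73,239.4

73240 RPM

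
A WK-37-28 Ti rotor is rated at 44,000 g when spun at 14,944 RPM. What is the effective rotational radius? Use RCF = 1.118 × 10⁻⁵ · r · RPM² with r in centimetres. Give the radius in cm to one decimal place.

44000 = 1.118 × 10⁻⁵ × r × (14944)²
r = 44000 / (1.118 × 10⁻⁵ × 223,323,136) = 44000 / 2496.753 ≈ 17.623 cm

17.6 cm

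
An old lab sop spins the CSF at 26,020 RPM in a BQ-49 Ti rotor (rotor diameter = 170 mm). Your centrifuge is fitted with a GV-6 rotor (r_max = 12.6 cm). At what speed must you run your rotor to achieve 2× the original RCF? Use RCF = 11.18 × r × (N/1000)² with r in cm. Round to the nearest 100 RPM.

Original rotor: r = 170 mm / 2 = 85 mm = 8.5 cm
RCF = 11.18 × r × (N/1000)²
RCF_original = 11.18 × 8.5 × (26.02)² = 11.18 × 8.5 × 677.0404 ≈ 64,339.1 × g
Target RCF = 2 × 64,339.1 ≈ 128,678.2 × g
128,678.2 = 11.18 × 12.6 × (N/1000)²
(N/1000)² = 128,678.2 / 140.868 = 913.4665
N = 1000 × √913.4665 ≈ 30,223.6

≈ 30200 RPM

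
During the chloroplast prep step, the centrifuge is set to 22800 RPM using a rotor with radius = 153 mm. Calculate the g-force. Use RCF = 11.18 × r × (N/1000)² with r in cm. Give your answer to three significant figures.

88900 x g

r = 153 mm = 15.3 cm
RCF = 11.18 × 15.3 × (22.8)² = 11.18 × 15.3 × 519.84 ≈ 88,920.7 × g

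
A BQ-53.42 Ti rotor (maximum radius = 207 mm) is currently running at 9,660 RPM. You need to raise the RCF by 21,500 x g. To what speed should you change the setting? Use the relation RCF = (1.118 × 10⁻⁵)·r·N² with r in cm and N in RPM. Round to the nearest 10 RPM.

r = 207 mm = 20.7 cm
Current RCF = 1.118 × 10⁻⁵ × 20.7 × (9660)² = 1.118 × 10⁻⁵ × 20.7 × 93,315,600 ≈ 21,595.7 × g
Target RCF = 21,595.7 + 21,500 = 43,095.7 × g
N² = 43,095.7 / (23.1426 × 10⁻⁵) = 186,218,057
N ≈ √186,218,057 ≈ 13,646.2

≈ 13650 RPM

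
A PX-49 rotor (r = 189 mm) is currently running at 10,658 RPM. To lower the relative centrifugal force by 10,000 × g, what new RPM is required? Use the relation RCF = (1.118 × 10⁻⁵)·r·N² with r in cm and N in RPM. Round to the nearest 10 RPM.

r = 189 mm = 18.9 cm
Current RCF = 1.118 × 10⁻⁵ × 18.9 × (10658)² = 1.118 × 10⁻⁵ × 18.9 × 113,592,964 ≈ 24,002.4 × g
Target RCF = 24,002.4 − 10,000 = 14,002.4 × g
N² = 14,002.4 / (21.1302 × 10⁻⁵) = 66,267,238
N ≈ √66,267,238 ≈ 8,140.5

≈ 8140 RPM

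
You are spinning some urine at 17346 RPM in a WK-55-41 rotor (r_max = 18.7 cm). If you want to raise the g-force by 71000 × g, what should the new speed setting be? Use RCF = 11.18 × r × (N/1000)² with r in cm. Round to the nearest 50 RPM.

Current RCF = 11.18 × 18.7 × (17.346)² = 11.18 × 18.7 × 300.883716 ≈ 62,904.6 × g
Target RCF = 62,904.6 + 71,000 = 133,904.6 × g
(N/1000)² = 133,904.6 / 209.066 = 640.4896
N = 1000 × √640.4896 ≈ 25,307.9

N₂ ≈ 25300 RPM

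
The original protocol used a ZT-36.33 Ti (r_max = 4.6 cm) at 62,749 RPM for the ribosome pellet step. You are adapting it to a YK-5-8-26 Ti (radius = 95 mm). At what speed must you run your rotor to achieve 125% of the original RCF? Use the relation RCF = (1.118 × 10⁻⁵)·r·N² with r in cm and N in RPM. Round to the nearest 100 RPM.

RCF_original = 1.118 × 10⁻⁵ × 4.6 × (62749)² = 1.118 × 10⁻⁵ × 4.6 × 3,937,437,001 ≈ 202,494.5 × g
Target RCF = 1.25 × 202,494.5 ≈ 253,118.1 × g
Your rotor: r = 95 mm = 9.5 cm
253,118.1 = 1.118 × 10⁻⁵ × 9.5 × N²
N² = 253,118.1 / (10.621 × 10⁻⁵) = 2,383,185,199
N ≈ √2,383,185,199 ≈ 48,817.9

≈ 48800 RPM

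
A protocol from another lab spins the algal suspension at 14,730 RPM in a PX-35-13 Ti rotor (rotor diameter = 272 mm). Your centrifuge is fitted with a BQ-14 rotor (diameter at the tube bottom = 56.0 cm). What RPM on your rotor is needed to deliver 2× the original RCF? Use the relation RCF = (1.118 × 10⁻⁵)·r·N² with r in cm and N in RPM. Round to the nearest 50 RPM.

Original rotor: r = 272 mm / 2 = 136 mm = 13.6 cm
RCF = 1.118 × 10⁻⁵ × r × N²
RCF_original = 1.118 × 10⁻⁵ × 13.6 × (14730)² = 1.118 × 10⁻⁵ × 13.6 × 216,972,900 ≈ 32,990.3 × g
Target RCF = 2 × 32,990.3 ≈ 65,980.6 × g
Your rotor: r = 56.0 / 2 = 28 cm
65,980.6 = 1.118 × 10⁻⁵ × 28 × N²
N² = 65,980.6 / (31.304 × 10⁻⁵) = 210,773,703
N ≈ √210,773,703 ≈ 14,518.0

14500 RPM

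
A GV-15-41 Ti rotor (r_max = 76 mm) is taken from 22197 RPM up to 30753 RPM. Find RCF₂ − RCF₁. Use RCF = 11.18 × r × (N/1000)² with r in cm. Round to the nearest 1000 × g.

≈ 38000 x g

r = 76 mm = 7.6 cm
RCF₁ = 11.18 × 7.6 × (22.197)² = 11.18 × 7.6 × 492.706809 ≈ 41,864.3 × g
RCF₂ = 11.18 × 7.6 × (30.753)² = 11.18 × 7.6 × 945.747009 ≈ 80,358.2 × g
Increase = 80,358.2 − 41,864.3 = 38,493.9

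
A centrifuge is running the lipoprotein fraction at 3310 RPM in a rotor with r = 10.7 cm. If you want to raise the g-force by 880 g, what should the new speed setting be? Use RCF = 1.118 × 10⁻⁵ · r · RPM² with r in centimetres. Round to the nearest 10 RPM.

≈ 4280 RPM

Current RCF = 1.118 × 10⁻⁵ × 10.7 × (3310)² = 1.118 × 10⁻⁵ × 10.7 × 10,956,100 ≈ 1,310.6 × g
Target RCF = 1,310.6 + 880 = 2,190.6 × g
N² = 2,190.6 / (11.9626 × 10⁻⁵) = 18,312,073
N ≈ √18,312,073 ≈ 4,279.3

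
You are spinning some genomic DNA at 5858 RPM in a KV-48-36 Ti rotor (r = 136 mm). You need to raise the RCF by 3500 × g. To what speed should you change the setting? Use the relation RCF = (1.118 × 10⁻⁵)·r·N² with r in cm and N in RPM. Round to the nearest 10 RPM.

r = 136 mm = 13.6 cm
Current RCF = 1.118 × 10⁻⁵ × 13.6 × (5858)² = 1.118 × 10⁻⁵ × 13.6 × 34,316,164 ≈ 5,217.7 × g
Target RCF = 5,217.7 + 3,500 = 8,717.7 × g
N² = 8,717.7 / (15.2048 × 10⁻⁵) = 57,335,184
N ≈ √57,335,184 ≈ 7,572.0

N₂ ≈ 7570 RPM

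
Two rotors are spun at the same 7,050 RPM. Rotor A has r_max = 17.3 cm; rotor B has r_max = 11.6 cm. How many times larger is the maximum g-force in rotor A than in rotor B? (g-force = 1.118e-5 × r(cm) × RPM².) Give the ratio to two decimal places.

At fixed N, RCF ∝ r, so RCF_A/RCF_B = r_A/r_B = 17.3 / 11.6 = 1.4914.

1.49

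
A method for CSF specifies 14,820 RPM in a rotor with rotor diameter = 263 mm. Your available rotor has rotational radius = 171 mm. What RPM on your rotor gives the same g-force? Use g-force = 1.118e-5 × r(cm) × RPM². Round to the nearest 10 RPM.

≈ 13000 RPM

Original rotor: r = 263 mm / 2 = 131.5 mm = 13.15 cm
RCF = 1.118 × 10⁻⁵ × r × N²
RCF_original = 1.118 × 10⁻⁵ × 13.15 × (14820)² = 1.118 × 10⁻⁵ × 13.15 × 219,632,400 ≈ 32,289.7 × g
Your rotor: r = 171 mm = 17.1 cm
32,289.7 = 1.118 × 10⁻⁵ × 17.1 × N²
N² = 32,289.7 / (19.1178 × 10⁻⁵) = 168,898,618
N ≈ √168,898,618 ≈ 12,996.1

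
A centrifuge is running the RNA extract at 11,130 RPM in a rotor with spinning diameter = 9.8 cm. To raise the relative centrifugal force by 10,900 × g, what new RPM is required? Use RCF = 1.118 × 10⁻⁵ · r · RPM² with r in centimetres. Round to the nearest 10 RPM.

r = 9.8 / 2 = 4.9 cm
Current RCF = 1.118 × 10⁻⁵ × 4.9 × (11130)² = 1.118 × 10⁻⁵ × 4.9 × 123,876,900 ≈ 6,786.2 × g
Target RCF = 6,786.2 + 10,900 = 17,686.2 × g
N² = 17,686.2 / (5.4782 × 10⁻⁵) = 322,846,921
N ≈ √322,846,921 ≈ 17,967.9

17970 RPM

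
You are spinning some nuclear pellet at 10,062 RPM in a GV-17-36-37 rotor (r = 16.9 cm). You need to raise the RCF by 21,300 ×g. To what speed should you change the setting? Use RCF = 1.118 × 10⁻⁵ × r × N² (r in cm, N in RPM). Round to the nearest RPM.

14628 RPM

Current RCF = 1.118 × 10⁻⁵ × 16.9 × (10062)² = 1.118 × 10⁻⁵ × 16.9 × 101,243,844 ≈ 19,129.2 × g
Target RCF = 19,129.2 + 21,300 = 40,429.2 × g
N² = 40,429.2 / (18.8942 × 10⁻⁵) = 213,976,776
N ≈ √213,976,776 ≈ 14,627.9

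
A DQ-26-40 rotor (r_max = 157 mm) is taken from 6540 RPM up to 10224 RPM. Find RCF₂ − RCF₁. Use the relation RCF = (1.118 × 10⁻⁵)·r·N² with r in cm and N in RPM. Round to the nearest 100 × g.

≈ 10800 x g

r = 157 mm = 15.7 cm
RCF₁ = 1.118 × 10⁻⁵ × 15.7 × (6540)² = 1.118 × 10⁻⁵ × 15.7 × 42,771,600 ≈ 7,507.5 × g
RCF₂ = 1.118 × 10⁻⁵ × 15.7 × (10224)² = 1.118 × 10⁻⁵ × 15.7 × 104,530,176 ≈ 18,347.8 × g
Increase = 18,347.8 − 7,507.5 = 10,840.3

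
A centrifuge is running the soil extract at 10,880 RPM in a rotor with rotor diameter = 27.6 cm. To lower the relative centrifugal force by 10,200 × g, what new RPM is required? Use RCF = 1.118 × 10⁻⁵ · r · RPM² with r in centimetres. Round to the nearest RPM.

7229 RPM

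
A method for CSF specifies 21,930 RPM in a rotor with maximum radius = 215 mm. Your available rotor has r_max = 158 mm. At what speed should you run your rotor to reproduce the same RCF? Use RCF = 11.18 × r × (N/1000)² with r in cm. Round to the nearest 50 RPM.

Original rotor: r = 215 mm = 21.5 cm
RCF_original = 11.18 × 21.5 × (21.93)² = 11.18 × 21.5 × 480.9249 ≈ 115,599.9 × g
Your rotor: r = 158 mm = 15.8 cm
115,599.9 = 11.18 × 15.8 × (N/1000)²
(N/1000)² = 115,599.9 / 176.644 = 654.423
N = 1000 × √654.423 ≈ 25,581.7

≈ 25600 RPM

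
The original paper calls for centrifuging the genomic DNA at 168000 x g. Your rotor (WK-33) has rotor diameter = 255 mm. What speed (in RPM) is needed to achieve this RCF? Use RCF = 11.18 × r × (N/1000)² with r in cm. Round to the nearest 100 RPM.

r = 255 mm / 2 = 127.5 mm = 12.75 cm
168,000 = 11.18 × 12.75 × (N/1000)²
(N/1000)² = 168,000 / 142.545 = 1178.575
N = 1000 × √1178.575 ≈ 34,330.4

N ≈ 34300 RPM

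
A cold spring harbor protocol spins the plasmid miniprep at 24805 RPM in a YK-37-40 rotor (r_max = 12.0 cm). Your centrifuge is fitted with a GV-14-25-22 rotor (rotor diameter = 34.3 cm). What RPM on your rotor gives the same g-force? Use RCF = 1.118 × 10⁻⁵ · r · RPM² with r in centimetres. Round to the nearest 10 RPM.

20750 RPM

RCF_original = 1.118 × 10⁻⁵ × 12 × (24805)² = 1.118 × 10⁻⁵ × 12 × 615,288,025 ≈ 82,547 × g
Your rotor: r = 34.3 / 2 = 17.15 cm
82,547 = 1.118 × 10⁻⁵ × 17.15 × N²
N² = 82,547 / (19.1737 × 10⁻⁵) = 430,522,017
N ≈ √430,522,017 ≈ 20,749.0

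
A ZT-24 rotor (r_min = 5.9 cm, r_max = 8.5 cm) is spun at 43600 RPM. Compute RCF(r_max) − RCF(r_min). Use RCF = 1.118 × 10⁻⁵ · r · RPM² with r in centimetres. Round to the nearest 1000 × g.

55000 ×g

ΔRCF = 1.118 × 10⁻⁵ × (r_max − r_min) × N² = 1.118 × 10⁻⁵ × 2.6 × 1,900,960,000 ≈ 55,257.1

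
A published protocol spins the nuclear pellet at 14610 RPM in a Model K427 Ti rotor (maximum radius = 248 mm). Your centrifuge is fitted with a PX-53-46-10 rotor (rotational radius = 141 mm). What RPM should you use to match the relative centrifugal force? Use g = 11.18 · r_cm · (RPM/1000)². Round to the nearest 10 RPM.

19380 RPM

Original rotor: r = 248 mm = 24.8 cm
RCF_original = 11.18 × 24.8 × (14.61)² = 11.18 × 24.8 × 213.4521 ≈ 59,182.6 × g
Your rotor: r = 141 mm = 14.1 cm
59,182.6 = 11.18 × 14.1 × (N/1000)²
(N/1000)² = 59,182.6 / 157.638 = 375.4336
N = 1000 × √375.4336 ≈ 19,376.1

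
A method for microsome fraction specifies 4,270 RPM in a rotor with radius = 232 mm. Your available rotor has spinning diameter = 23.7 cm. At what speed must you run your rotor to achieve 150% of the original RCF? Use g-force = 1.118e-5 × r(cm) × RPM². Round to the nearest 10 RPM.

Original rotor: r = 232 mm = 23.2 cm
RCF = 1.118 × 10⁻⁵ × r × N²
RCF_original = 1.118 × 10⁻⁵ × 23.2 × (4270)² = 1.118 × 10⁻⁵ × 23.2 × 18,232,900 ≈ 4,729.2 × g
Target RCF = 1.5 × 4,729.2 ≈ 7,093.8 × g
Your rotor: r = 23.7 / 2 = 11.85 cm
7,093.8 = 1.118 × 10⁻⁵ × 11.85 × N²
N² = 7,093.8 / (13.2483 × 10⁻⁵) = 53,544,983
N ≈ √53,544,983 ≈ 7,317.4

7320 RPM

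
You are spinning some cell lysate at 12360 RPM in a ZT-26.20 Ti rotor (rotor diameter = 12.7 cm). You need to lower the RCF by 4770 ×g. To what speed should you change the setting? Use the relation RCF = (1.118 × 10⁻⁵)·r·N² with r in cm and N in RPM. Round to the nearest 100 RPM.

N₂ ≈ 9300 RPM

r = 12.7 / 2 = 6.35 cm
Current RCF = 1.118 × 10⁻⁵ × 6.35 × (12360)² = 1.118 × 10⁻⁵ × 6.35 × 152,769,600 ≈ 10,845.6 × g
Target RCF = 10,845.6 − 4,770 = 6,075.6 × g
N² = 6,075.6 / (7.0993 × 10⁻⁵) = 85,580,268
N ≈ √85,580,268 ≈ 9,251.0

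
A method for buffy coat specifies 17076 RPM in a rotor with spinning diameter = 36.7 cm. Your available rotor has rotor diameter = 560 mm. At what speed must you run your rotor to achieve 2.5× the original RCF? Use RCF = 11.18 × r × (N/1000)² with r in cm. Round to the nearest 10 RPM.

21860 RPM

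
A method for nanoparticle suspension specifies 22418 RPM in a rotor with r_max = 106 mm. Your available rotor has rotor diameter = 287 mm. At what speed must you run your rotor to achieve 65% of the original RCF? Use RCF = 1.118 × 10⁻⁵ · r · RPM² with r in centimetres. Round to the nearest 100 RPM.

Original rotor: r = 106 mm = 10.6 cm
RCF_original = 1.118 × 10⁻⁵ × 10.6 × (22418)² = 1.118 × 10⁻⁵ × 10.6 × 502,566,724 ≈ 59,558.2 × g
Target RCF = 0.65 × 59,558.2 ≈ 38,712.8 × g
Your rotor: r = 287 mm / 2 = 143.5 mm = 14.35 cm
38,712.8 = 1.118 × 10⁻⁵ × 14.35 × N²
N² = 38,712.8 / (16.0433 × 10⁻⁵) = 241,301,977
N ≈ √241,301,977 ≈ 15,533.9

≈ 15500 RPM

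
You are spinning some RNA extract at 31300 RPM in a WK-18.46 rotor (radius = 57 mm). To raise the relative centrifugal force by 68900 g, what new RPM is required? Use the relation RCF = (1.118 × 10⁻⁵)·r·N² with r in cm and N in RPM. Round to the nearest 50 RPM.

r = 57 mm = 5.7 cm
Current RCF = 1.118 × 10⁻⁵ × 5.7 × (31300)² = 1.118 × 10⁻⁵ × 5.7 × 979,690,000 ≈ 62,431.7 × g
Target RCF = 62,431.7 + 68,900 = 131,331.7 × g
N² = 131,331.7 / (6.3726 × 10⁻⁵) = 2,060,880,959
N ≈ √2,060,880,959 ≈ 45,396.9

≈ 45400 RPM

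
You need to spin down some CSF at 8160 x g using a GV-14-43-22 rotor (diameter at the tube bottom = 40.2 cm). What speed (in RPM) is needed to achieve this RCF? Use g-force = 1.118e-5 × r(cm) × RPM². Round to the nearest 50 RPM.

r = 40.2 / 2 = 20.1 cm
8,160 = 1.118 × 10⁻⁵ × 20.1 × N²
N² = 8,160 / (22.4718 × 10⁻⁵) = 36,312,178
N ≈ √36,312,178 ≈ 6,026.0

≈ 6050 RPM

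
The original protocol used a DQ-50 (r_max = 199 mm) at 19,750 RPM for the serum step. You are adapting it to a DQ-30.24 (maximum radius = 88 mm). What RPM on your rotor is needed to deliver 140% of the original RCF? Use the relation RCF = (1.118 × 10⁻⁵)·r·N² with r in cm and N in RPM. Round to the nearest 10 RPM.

Original rotor: r = 199 mm = 19.9 cm
RCF_original = 1.118 × 10⁻⁵ × 19.9 × (19750)² = 1.118 × 10⁻⁵ × 19.9 × 390,062,500 ≈ 86,781.9 × g
Target RCF = 1.4 × 86,781.9 ≈ 121,494.7 × g
Your rotor: r = 88 mm = 8.8 cm
121,494.7 = 1.118 × 10⁻⁵ × 8.8 × N²
N² = 121,494.7 / (9.8384 × 10⁻⁵) = 1,234,903,033
N ≈ √1,234,903,033 ≈ 35,141.2

≈ 35140 RPM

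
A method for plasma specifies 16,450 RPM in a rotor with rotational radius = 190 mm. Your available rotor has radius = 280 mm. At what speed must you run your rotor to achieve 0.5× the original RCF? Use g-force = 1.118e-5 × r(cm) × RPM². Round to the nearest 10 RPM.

Original rotor: r = 190 mm = 19.0 cm
RCF_original = 1.118 × 10⁻⁵ × 19 × (16450)² = 1.118 × 10⁻⁵ × 19 × 270,602,500 ≈ 57,481.4 × g
Target RCF = 0.5 × 57,481.4 ≈ 28,740.7 × g
Your rotor: r = 280 mm = 28.0 cm
28,740.7 = 1.118 × 10⁻⁵ × 28 × N²
N² = 28,740.7 / (31.304 × 10⁻⁵) = 91,811,590
N ≈ √91,811,590 ≈ 9,581.8

≈ 9580 RPM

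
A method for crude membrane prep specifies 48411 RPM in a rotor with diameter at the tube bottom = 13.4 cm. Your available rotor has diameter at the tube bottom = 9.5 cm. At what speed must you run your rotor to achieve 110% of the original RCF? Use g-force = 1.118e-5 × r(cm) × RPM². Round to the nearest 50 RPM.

60300 RPM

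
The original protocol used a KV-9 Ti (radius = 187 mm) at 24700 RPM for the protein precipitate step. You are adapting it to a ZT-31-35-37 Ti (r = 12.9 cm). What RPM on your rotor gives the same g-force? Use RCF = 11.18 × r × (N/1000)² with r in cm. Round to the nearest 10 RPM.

≈ 29740 RPM

Original rotor: r = 187 mm = 18.7 cm
RCF_original = 11.18 × 18.7 × (24.7)² = 11.18 × 18.7 × 610.09 ≈ 127,549.1 × g
127,549.1 = 11.18 × 12.9 × (N/1000)²
(N/1000)² = 127,549.1 / 144.222 = 884.3942
N = 1000 × √884.3942 ≈ 29,738.8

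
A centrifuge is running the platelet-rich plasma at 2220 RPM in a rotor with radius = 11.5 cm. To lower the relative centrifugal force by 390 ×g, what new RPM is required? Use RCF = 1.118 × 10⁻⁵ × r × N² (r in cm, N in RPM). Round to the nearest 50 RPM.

Current RCF = 1.118 × 10⁻⁵ × 11.5 × (2220)² = 1.118 × 10⁻⁵ × 11.5 × 4,928,400 ≈ 633.6 × g
Target RCF = 633.6 − 390 = 243.6 × g
N² = 243.6 / (12.857 × 10⁻⁵) = 1,894,688
N ≈ √1,894,688 ≈ 1,376.5

N₂ ≈ 1400 RPM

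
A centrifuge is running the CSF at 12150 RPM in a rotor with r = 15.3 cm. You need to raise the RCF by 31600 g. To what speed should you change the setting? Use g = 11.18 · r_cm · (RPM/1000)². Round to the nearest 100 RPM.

Current RCF = 11.18 × 15.3 × (12.15)² = 11.18 × 15.3 × 147.6225 ≈ 25,251.4 × g
Target RCF = 25,251.4 + 31,600 = 56,851.4 × g
(N/1000)² = 56,851.4 / 171.054 = 332.3594
N = 1000 × √332.3594 ≈ 18,230.7

N₂ ≈ 18200 RPM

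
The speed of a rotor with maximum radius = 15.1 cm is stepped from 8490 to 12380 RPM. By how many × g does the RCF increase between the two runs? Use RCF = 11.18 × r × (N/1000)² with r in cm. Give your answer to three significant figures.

RCF₁ = 11.18 × 15.1 × (8.49)² = 11.18 × 15.1 × 72.0801 ≈ 12,168.4 × g
RCF₂ = 11.18 × 15.1 × (12.38)² = 11.18 × 15.1 × 153.2644 ≈ 25,873.8 × g
Increase = 25,873.8 − 12,168.4 = 13,705.4

≈ 13700 × g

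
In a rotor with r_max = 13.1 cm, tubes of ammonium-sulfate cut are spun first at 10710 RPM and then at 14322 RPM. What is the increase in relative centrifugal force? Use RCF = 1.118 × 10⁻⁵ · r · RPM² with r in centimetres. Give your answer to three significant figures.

RCF₁ = 1.118 × 10⁻⁵ × 13.1 × (10710)² = 1.118 × 10⁻⁵ × 13.1 × 114,704,100 ≈ 16,799.3 × g
RCF₂ = 1.118 × 10⁻⁵ × 13.1 × (14322)² = 1.118 × 10⁻⁵ × 13.1 × 205,119,684 ≈ 30,041.4 × g
Increase = 30,041.4 − 16,799.3 = 13,242.1

≈ 13200 g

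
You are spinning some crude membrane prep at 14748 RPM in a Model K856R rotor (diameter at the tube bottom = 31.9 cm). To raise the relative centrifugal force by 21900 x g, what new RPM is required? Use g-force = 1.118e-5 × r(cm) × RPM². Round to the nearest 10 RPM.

r = 31.9 / 2 = 15.95 cm
Current RCF = 1.118 × 10⁻⁵ × 15.95 × (14748)² = 1.118 × 10⁻⁵ × 15.95 × 217,503,504 ≈ 38,785.4 × g
Target RCF = 38,785.4 + 21,900 = 60,685.4 × g
N² = 60,685.4 / (17.8321 × 10⁻⁵) = 340,315,498
N ≈ √340,315,498 ≈ 18,447.6

≈ 18450 RPM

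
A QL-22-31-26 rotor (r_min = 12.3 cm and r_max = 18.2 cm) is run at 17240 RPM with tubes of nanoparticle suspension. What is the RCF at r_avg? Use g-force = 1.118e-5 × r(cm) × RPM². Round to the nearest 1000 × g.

RCF ≈ 51000 g

r_avg = (12.3 + 18.2) / 2 = 15.25 cm
RCF = 1.118 × 10⁻⁵ × r × N²
RCF = 1.118 × 10⁻⁵ × 15.25 × (17240)² = 1.118 × 10⁻⁵ × 15.25 × 297,217,600 ≈ 50,674.1 × g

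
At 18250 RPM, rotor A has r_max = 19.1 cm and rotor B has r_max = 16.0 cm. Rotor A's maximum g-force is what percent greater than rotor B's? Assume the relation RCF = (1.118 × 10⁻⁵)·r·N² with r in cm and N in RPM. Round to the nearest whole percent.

19%

At equal RPM, RCF scales linearly with r: ratio = 19.1 / 16.0 = 1.1938.
So rotor A delivers 19.4% more g-force.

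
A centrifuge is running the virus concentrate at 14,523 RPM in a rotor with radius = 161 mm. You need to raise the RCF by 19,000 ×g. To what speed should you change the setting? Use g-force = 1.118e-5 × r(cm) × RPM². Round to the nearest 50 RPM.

r = 161 mm = 16.1 cm
Current RCF = 1.118 × 10⁻⁵ × 16.1 × (14523)² = 1.118 × 10⁻⁵ × 16.1 × 210,917,529 ≈ 37,964.7 × g
Target RCF = 37,964.7 + 19,000 = 56,964.7 × g
N² = 56,964.7 / (17.9998 × 10⁻⁵) = 316,474,072
N ≈ √316,474,072 ≈ 17,789.7

≈ 17800 RPM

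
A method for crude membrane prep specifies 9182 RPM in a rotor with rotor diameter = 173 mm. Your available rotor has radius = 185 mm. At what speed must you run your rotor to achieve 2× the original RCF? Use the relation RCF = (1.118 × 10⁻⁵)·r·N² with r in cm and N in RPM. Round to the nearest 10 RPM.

8880 RPM

Original rotor: r = 173 mm / 2 = 86.5 mm = 8.65 cm
RCF_original = 1.118 × 10⁻⁵ × 8.65 × (9182)² = 1.118 × 10⁻⁵ × 8.65 × 84,309,124 ≈ 8,153.3 × g
Target RCF = 2 × 8,153.3 ≈ 16,306.6 × g
Your rotor: r = 185 mm = 18.5 cm
16,306.6 = 1.118 × 10⁻⁵ × 18.5 × N²
N² = 16,306.6 / (20.683 × 10⁻⁵) = 78,840,594
N ≈ √78,840,594 ≈ 8,879.2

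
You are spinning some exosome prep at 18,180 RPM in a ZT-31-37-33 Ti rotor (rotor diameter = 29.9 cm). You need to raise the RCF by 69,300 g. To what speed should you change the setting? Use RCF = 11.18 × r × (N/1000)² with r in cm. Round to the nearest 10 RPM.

N₂ ≈ 27300 RPM

r = 29.9 / 2 = 14.95 cm
Current RCF = 11.18 × 14.95 × (18.18)² = 11.18 × 14.95 × 330.5124 ≈ 55,242.2 × g
Target RCF = 55,242.2 + 69,300 = 124,542.2 × g
(N/1000)² = 124,542.2 / 167.141 = 745.1326
N = 1000 × √745.1326 ≈ 27,297.1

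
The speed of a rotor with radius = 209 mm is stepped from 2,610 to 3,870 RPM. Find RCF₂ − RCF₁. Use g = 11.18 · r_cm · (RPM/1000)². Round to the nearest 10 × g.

r = 209 mm = 20.9 cm
RCF₁ = 11.18 × 20.9 × (2.61)² = 11.18 × 20.9 × 6.8121 ≈ 1,591.7 × g
RCF₂ = 11.18 × 20.9 × (3.87)² = 11.18 × 20.9 × 14.9769 ≈ 3,499.5 × g
Increase = 3,499.5 − 1,591.7 = 1,907.8

1910 g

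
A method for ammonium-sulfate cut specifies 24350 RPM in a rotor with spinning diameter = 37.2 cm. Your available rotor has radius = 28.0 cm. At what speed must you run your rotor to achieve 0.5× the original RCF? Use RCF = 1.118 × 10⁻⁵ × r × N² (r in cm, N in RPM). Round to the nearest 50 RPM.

Original rotor: r = 37.2 / 2 = 18.6 cm
RCF_original = 1.118 × 10⁻⁵ × 18.6 × (24350)² = 1.118 × 10⁻⁵ × 18.6 × 592,922,500 ≈ 123,297 × g
Target RCF = 0.5 × 123,297 ≈ 61,648.5 × g
61,648.5 = 1.118 × 10⁻⁵ × 28 × N²
N² = 61,648.5 / (31.304 × 10⁻⁵) = 196,934,896
N ≈ √196,934,896 ≈ 14,033.3

≈ 14050 RPM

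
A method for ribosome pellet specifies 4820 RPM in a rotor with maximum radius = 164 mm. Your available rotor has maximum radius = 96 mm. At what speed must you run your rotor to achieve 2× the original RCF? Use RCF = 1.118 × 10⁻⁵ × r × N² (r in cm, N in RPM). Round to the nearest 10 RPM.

8910 RPM

Original rotor: r = 164 mm = 16.4 cm
RCF = 1.118 × 10⁻⁵ × r × N²
RCF_original = 1.118 × 10⁻⁵ × 16.4 × (4820)² = 1.118 × 10⁻⁵ × 16.4 × 23,232,400 ≈ 4,259.7 × g
Target RCF = 2 × 4,259.7 ≈ 8,519.4 × g
Your rotor: r = 96 mm = 9.6 cm
8,519.4 = 1.118 × 10⁻⁵ × 9.6 × N²
N² = 8,519.4 / (10.7328 × 10⁻⁵) = 79,377,236
N ≈ √79,377,236 ≈ 8,909.4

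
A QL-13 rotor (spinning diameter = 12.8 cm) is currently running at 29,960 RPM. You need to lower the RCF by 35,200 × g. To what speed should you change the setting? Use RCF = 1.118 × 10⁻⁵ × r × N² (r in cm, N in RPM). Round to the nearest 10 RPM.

N₂ ≈ 20140 RPM

r = 12.8 / 2 = 6.4 cm
Current RCF = 1.118 × 10⁻⁵ × 6.4 × (29960)² = 1.118 × 10⁻⁵ × 6.4 × 897,601,600 ≈ 64,225.2 × g
Target RCF = 64,225.2 − 35,200 = 29,025.2 × g
N² = 29,025.2 / (7.1552 × 10⁻⁵) = 405,651,834
N ≈ √405,651,834 ≈ 20,140.8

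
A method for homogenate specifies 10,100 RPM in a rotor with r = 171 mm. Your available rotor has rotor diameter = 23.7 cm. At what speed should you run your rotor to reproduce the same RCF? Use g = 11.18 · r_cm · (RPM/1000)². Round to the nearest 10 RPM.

12130 RPM

Original rotor: r = 171 mm = 17.1 cm
RCF = 11.18 × r × (N/1000)²
RCF_original = 11.18 × 17.1 × (10.1)² = 11.18 × 17.1 × 102.01 ≈ 19,502.1 × g
Your rotor: r = 23.7 / 2 = 11.85 cm
19,502.1 = 11.18 × 11.85 × (N/1000)²
(N/1000)² = 19,502.1 / 132.483 = 147.2045
N = 1000 × √147.2045 ≈ 12,132.8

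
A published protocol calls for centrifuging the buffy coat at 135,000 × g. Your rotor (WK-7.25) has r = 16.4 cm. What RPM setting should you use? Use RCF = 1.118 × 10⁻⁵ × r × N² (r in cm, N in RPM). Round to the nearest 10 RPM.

≈ 27130 RPM

RCF = 1.118 × 10⁻⁵ × r × N²
135,000 = 1.118 × 10⁻⁵ × 16.4 × N²
N² = 135,000 / (18.3352 × 10⁻⁵) = 736,288,669
N ≈ √736,288,669 ≈ 27,134.6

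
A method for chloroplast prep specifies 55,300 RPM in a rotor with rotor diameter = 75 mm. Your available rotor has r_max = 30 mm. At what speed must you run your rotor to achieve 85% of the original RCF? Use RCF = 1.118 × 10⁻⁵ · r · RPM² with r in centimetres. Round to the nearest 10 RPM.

≈ 57000 RPM

Original rotor: r = 75 mm / 2 = 37.5 mm = 3.75 cm
RCF_original = 1.118 × 10⁻⁵ × 3.75 × (55300)² = 1.118 × 10⁻⁵ × 3.75 × 3,058,090,000 ≈ 128,210.4 × g
Target RCF = 0.85 × 128,210.4 ≈ 108,978.8 × g
Your rotor: r = 30 mm = 3.0 cm
108,978.8 = 1.118 × 10⁻⁵ × 3 × N²
N² = 108,978.8 / (3.354 × 10⁻⁵) = 3,249,218,843
N ≈ √3,249,218,843 ≈ 57,001.9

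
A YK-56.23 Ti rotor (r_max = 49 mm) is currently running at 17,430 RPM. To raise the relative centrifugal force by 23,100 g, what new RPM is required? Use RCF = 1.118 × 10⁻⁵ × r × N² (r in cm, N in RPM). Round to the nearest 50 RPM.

26950 RPM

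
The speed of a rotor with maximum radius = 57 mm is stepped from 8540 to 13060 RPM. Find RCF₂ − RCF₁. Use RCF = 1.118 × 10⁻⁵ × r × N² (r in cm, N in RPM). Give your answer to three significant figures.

r = 57 mm = 5.7 cm
RCF₁ = 1.118 × 10⁻⁵ × 5.7 × (8540)² = 1.118 × 10⁻⁵ × 5.7 × 72,931,600 ≈ 4,647.6 × g
RCF₂ = 1.118 × 10⁻⁵ × 5.7 × (13060)² = 1.118 × 10⁻⁵ × 5.7 × 170,563,600 ≈ 10,869.3 × g
Increase = 10,869.3 − 4,647.6 = 6,221.7

6220 × g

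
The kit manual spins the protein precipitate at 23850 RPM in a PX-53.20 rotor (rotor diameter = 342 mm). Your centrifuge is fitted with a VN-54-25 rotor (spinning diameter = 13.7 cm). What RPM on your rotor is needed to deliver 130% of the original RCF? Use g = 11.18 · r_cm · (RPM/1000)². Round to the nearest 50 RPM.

Original rotor: r = 342 mm / 2 = 171 mm = 17.1 cm
RCF_original = 11.18 × 17.1 × (23.85)² = 11.18 × 17.1 × 568.8225 ≈ 108,746.3 × g
Target RCF = 1.3 × 108,746.3 ≈ 141,370.2 × g
Your rotor: r = 13.7 / 2 = 6.85 cm
141,370.2 = 11.18 × 6.85 × (N/1000)²
(N/1000)² = 141,370.2 / 76.583 = 1845.974
N = 1000 × √1845.974 ≈ 42,964.8

42950 RPM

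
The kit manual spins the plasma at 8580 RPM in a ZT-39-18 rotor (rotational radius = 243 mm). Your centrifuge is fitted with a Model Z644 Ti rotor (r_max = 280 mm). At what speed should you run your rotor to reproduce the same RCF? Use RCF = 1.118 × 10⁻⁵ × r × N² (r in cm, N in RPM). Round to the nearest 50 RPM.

Original rotor: r = 243 mm = 24.3 cm
RCF_original = 1.118 × 10⁻⁵ × 24.3 × (8580)² = 1.118 × 10⁻⁵ × 24.3 × 73,616,400 ≈ 19,999.7 × g
Your rotor: r = 280 mm = 28.0 cm
19,999.7 = 1.118 × 10⁻⁵ × 28 × N²
N² = 19,999.7 / (31.304 × 10⁻⁵) = 63,888,640
N ≈ √63,888,640 ≈ 7,993.0

≈ 8000 RPM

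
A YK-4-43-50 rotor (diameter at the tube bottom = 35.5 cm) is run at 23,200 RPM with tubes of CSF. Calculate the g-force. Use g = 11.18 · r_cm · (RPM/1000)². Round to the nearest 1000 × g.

107000 × g

r = 35.5 / 2 = 17.75 cm
RCF = 11.18 × 17.75 × (23.2)² = 11.18 × 17.75 × 538.24 ≈ 106,811 × g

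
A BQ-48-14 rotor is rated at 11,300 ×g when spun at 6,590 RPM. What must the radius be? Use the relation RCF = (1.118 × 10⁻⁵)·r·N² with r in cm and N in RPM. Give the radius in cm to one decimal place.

≈ 23.3 cm

11300 = 1.118 × 10⁻⁵ × r × (6590)²
r = 11300 / (1.118 × 10⁻⁵ × 43,428,100) = 11300 / 485.5262 ≈ 23.274 cm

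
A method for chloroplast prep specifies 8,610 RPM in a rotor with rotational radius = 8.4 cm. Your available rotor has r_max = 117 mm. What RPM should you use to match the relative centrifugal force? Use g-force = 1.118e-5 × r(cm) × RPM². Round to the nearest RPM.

7295 RPM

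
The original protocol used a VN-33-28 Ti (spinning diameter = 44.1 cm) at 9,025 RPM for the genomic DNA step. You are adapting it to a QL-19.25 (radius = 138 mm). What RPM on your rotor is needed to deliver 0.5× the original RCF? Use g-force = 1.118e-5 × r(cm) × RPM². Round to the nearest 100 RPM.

8100 RPM

Original rotor: r = 44.1 / 2 = 22.05 cm
RCF = 1.118 × 10⁻⁵ × r × N²
RCF_original = 1.118 × 10⁻⁵ × 22.05 × (9025)² = 1.118 × 10⁻⁵ × 22.05 × 81,450,625 ≈ 20,079.1 × g
Target RCF = 0.5 × 20,079.1 ≈ 10,039.5 × g
Your rotor: r = 138 mm = 13.8 cm
10,039.5 = 1.118 × 10⁻⁵ × 13.8 × N²
N² = 10,039.5 / (15.4284 × 10⁻⁵) = 65,071,556
N ≈ √65,071,556 ≈ 8,066.7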